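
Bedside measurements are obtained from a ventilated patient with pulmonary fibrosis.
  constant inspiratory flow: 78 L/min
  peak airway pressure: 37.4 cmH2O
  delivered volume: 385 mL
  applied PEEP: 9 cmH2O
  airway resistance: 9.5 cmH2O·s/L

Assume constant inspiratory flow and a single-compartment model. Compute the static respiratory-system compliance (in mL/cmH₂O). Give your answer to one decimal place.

Flow: 78 L/min ÷ 60 = 1.3 L/s.
Equation of motion (constant flow): PIP = Vt/C + R·V̇ + PEEP.
Vt/C = PIP − R·V̇ − PEEP = 37.4 − 9.5×1.3 − 9 = 37.4 − 12.35 − 9 = 16.05 cmH2O.
C = Vt / 16.05 = 385 / 16.05 = 23.988 mL/cmH2O.

24.0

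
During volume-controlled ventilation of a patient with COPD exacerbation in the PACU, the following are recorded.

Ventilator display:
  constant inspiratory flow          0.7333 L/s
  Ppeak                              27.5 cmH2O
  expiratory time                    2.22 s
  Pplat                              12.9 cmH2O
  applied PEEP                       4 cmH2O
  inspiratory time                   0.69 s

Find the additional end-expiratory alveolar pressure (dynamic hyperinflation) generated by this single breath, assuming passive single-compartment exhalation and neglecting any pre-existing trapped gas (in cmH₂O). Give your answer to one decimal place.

1.3

Vt = flow × Ti = 0.7333 L/s × 0.69 s × 1000 mL/L = 505.98 mL.
R = (PIP − Pplat)/V̇ = (27.5 − 12.9) / 0.7333 = 14.6/0.7333 = 19.91 cmH2O·s/L.
C = Vt/(Pplat − PEEP) = 505.98 / (12.9 − 4) = 505.98/8.9 = 56.852 mL/cmH2O.
τ = R × C = 19.91 × 0.05685 L/cmH2O = 1.132 s.
Fraction remaining = e^(−Te/τ) = e^(−2.22/1.132) = 0.1407; trapped volume = 505.98 × 0.1407 = 71.191 mL.
Additional alveolar pressure from trapping ≈ V_trapped / C = 71.191 / 56.852 = 1.252 cmH2O.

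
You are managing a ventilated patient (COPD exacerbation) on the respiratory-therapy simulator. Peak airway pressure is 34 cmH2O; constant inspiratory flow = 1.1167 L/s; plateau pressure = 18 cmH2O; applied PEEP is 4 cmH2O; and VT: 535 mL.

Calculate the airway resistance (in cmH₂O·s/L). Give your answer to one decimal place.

Raw = (PIP − Pplat) / flow = (34 − 18) / 1.1167 = 16.0 / 1.1167 = 14.328 cmH2O·s/L.

14.3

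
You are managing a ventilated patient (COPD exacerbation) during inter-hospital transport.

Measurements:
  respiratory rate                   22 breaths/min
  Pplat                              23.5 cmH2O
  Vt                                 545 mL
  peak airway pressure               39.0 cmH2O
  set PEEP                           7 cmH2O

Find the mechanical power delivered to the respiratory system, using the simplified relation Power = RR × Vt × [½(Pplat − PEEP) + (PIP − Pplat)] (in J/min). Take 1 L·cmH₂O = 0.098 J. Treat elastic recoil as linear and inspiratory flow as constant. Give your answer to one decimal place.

Per-breath work = Vt × [½(Pplat−PEEP) + (PIP−Pplat)] = 0.545 × [0.5×16.5 + 15.5] = 0.545 × 23.75 = 12.944 L·cmH2O.
Power = 22 × 12.944 = 284.77 L·cmH2O/min.
× 0.098 J/(L·cmH2O) → 27.907 J/min.

27.9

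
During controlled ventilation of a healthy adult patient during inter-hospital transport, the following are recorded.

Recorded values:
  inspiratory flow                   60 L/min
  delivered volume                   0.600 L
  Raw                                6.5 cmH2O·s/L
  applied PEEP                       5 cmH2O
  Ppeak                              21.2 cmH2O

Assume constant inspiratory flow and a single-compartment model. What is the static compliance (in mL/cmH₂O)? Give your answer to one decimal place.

61.9

Flow: 60 L/min ÷ 60 = 1 L/s.
Equation of motion (constant flow): PIP = Vt/C + R·V̇ + PEEP.
Vt/C = PIP − R·V̇ − PEEP = 21.2 − 6.5×1 − 5 = 21.2 − 6.5 − 5 = 9.7 cmH2O.
C = Vt / 9.7 = 600 / 9.7 = 61.856 mL/cmH2O.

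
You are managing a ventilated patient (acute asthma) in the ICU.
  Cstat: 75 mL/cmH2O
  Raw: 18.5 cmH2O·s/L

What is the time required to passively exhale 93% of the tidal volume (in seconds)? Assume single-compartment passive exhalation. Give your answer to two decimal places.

τ = R × C = 18.5 × 75 mL/cmH2O = 18.5 × 0.075 L/cmH2O = 1.388 s.
Exhaled fraction f = 1 − e^(−t/τ) → t = −τ·ln(1 − f) = −1.388·ln(0.07) = 3.691 s.

3.69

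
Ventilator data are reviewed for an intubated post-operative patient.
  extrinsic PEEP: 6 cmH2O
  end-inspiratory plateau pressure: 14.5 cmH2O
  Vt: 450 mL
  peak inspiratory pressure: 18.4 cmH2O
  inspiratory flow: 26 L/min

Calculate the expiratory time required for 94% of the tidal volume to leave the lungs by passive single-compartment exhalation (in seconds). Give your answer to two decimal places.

1.34

Flow: 26 L/min ÷ 60 = 0.4333 L/s.
R = (PIP − Pplat)/V̇ = (18.4 − 14.5) / 0.4333 = 3.9/0.4333 = 9.001 cmH2O·s/L.
C = Vt/(Pplat − PEEP) = 450.0 / (14.5 − 6) = 450.0/8.5 = 52.941 mL/cmH2O.
τ = R × C = 9.001 × 0.05294 L/cmH2O = 0.4765 s.
t = −τ·ln(1 − 0.94) = −0.4765·ln(0.06) = 1.341 s.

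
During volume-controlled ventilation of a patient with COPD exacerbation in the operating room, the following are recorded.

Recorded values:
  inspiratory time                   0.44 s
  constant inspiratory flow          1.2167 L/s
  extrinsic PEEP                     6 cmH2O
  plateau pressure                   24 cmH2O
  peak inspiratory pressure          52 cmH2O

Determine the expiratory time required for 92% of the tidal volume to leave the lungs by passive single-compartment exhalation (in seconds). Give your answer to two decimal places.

1.73

Vt = flow × Ti = 1.2167 L/s × 0.44 s × 1000 mL/L = 535.35 mL.
R = (PIP − Pplat)/V̇ = (52 − 24) / 1.2167 = 28.0/1.2167 = 23.013 cmH2O·s/L.
C = Vt/(Pplat − PEEP) = 535.35 / (24 − 6) = 535.35/18.0 = 29.742 mL/cmH2O.
τ = R × C = 23.013 × 0.02974 L/cmH2O = 0.6844 s.
t = −τ·ln(1 − 0.92) = −0.6844·ln(0.08) = 1.729 s.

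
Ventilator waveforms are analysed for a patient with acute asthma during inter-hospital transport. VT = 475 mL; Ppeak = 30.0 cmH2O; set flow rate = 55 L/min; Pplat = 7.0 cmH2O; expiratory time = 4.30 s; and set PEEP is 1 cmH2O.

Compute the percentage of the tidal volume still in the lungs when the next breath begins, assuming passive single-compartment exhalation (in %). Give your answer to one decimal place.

Flow: 55 L/min ÷ 60 = 0.9167 L/s.
R = (PIP − Pplat)/V̇ = (30.0 − 7.0) / 0.9167 = 23.0/0.9167 = 25.09 cmH2O·s/L.
C = Vt/(Pplat − PEEP) = 475.0 / (7.0 − 1) = 475.0/6.0 = 79.167 mL/cmH2O.
τ = R × C = 25.09 × 0.07917 L/cmH2O = 1.986 s.
Fraction remaining at end-expiration = e^(−Te/τ) = e^(−4.30/1.986) = 0.1147 → 11.47%.

11.5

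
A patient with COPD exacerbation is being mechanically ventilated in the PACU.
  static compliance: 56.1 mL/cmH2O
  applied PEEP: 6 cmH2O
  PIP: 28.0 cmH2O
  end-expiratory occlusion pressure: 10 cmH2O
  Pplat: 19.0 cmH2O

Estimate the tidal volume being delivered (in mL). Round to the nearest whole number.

505

End-expiratory occlusion gives total PEEP = 10 cmH2O (intrinsic PEEP = 10 − 6 = 4). Use total PEEP for the elastic gradient.
Vt = Cstat × (Pplat − PEEPtotal) = 56.1 × (19.0 − 10) = 56.1 × 9.0 = 504.9 mL.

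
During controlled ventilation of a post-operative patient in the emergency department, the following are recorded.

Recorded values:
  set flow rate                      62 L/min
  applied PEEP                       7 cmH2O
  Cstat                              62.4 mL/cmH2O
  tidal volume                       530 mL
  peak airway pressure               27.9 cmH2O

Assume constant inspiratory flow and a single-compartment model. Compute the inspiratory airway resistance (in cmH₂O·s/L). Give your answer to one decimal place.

Flow: 62 L/min ÷ 60 = 1.0333 L/s.
Equation of motion (constant flow): PIP = Vt/C + R·V̇ + PEEP.
R·V̇ = PIP − Vt/C − PEEP = 27.9 − 530/62.4 − 7 = 27.9 − 8.494 − 7 = 12.406 cmH2O.
R = 12.406 / 1.0333 = 12.006 cmH2O·s/L.

12.0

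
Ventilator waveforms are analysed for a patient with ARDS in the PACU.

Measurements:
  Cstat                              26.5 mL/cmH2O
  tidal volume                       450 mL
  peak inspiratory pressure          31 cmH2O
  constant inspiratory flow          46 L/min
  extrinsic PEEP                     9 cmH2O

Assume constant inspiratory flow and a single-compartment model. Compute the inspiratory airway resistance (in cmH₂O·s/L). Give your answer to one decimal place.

Flow: 46 L/min ÷ 60 = 0.7667 L/s.
Equation of motion (constant flow): PIP = Vt/C + R·V̇ + PEEP.
R·V̇ = PIP − Vt/C − PEEP = 31 − 450/26.5 − 9 = 31 − 16.981 − 9 = 5.019 cmH2O.
R = 5.019 / 0.7667 = 6.546 cmH2O·s/L.

6.5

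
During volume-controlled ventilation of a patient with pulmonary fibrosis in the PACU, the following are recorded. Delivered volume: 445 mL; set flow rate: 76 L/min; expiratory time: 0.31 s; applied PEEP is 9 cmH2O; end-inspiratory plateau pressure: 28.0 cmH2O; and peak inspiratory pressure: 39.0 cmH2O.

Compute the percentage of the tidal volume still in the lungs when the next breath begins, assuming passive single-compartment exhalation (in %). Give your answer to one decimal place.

21.8

Flow: 76 L/min ÷ 60 = 1.2667 L/s.
R = (PIP − Pplat)/V̇ = (39.0 − 28.0) / 1.2667 = 11.0/1.2667 = 8.684 cmH2O·s/L.
C = Vt/(Pplat − PEEP) = 445.0 / (28.0 − 9) = 445.0/19.0 = 23.421 mL/cmH2O.
τ = R × C = 8.684 × 0.02342 L/cmH2O = 0.2034 s.
Fraction remaining at end-expiration = e^(−Te/τ) = e^(−0.31/0.2034) = 0.2178 → 21.78%.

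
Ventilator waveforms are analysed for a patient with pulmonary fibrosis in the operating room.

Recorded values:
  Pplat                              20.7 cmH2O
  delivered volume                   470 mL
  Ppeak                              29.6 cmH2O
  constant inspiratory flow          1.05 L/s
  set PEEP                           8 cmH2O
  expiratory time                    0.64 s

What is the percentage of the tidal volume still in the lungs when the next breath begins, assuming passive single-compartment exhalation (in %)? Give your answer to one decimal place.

R = (PIP − Pplat)/V̇ = (29.6 − 20.7) / 1.05 = 8.9/1.05 = 8.476 cmH2O·s/L.
C = Vt/(Pplat − PEEP) = 470.0 / (20.7 − 8) = 470.0/12.7 = 37.008 mL/cmH2O.
τ = R × C = 8.476 × 0.03701 L/cmH2O = 0.3137 s.
Fraction remaining at end-expiration = e^(−Te/τ) = e^(−0.64/0.3137) = 0.13 → 13.0%.

13.0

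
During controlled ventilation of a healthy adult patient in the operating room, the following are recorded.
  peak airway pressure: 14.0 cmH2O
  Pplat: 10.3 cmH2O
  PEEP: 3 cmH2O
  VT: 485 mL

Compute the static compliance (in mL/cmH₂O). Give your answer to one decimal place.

66.4

Cstat = Vt / (Pplat − PEEP) = 485 / (10.3 − 3) = 485 / 7.3 = 66.438 mL/cmH2O.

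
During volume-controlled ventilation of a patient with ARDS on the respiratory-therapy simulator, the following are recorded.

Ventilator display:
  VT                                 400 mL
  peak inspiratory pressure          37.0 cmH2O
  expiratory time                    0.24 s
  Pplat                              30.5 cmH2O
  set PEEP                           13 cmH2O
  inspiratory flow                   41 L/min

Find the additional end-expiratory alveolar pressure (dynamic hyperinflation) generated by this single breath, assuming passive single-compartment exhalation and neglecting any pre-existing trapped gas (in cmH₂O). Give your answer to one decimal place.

Flow: 41 L/min ÷ 60 = 0.6833 L/s.
R = (PIP − Pplat)/V̇ = (37.0 − 30.5) / 0.6833 = 6.5/0.6833 = 9.513 cmH2O·s/L.
C = Vt/(Pplat − PEEP) = 400.0 / (30.5 − 13) = 400.0/17.5 = 22.857 mL/cmH2O.
τ = R × C = 9.513 × 0.02286 L/cmH2O = 0.2175 s.
Fraction remaining = e^(−Te/τ) = e^(−0.24/0.2175) = 0.3317; trapped volume = 400.0 × 0.3317 = 132.68 mL.
Additional alveolar pressure from trapping ≈ V_trapped / C = 132.68 / 22.857 = 5.805 cmH2O.

5.8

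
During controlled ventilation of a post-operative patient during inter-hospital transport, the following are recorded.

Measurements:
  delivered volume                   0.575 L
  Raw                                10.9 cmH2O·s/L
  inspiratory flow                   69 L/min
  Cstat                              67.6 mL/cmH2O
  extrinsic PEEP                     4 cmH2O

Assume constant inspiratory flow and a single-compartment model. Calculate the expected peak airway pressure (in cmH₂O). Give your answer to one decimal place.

25.0

Flow: 69 L/min ÷ 60 = 1.15 L/s.
Equation of motion (constant flow): PIP = Vt/C + R·V̇ + PEEP.
PIP = 575/67.6 + 10.9×1.15 + 4 = 8.506 + 12.535 + 4 = 25.041 cmH2O.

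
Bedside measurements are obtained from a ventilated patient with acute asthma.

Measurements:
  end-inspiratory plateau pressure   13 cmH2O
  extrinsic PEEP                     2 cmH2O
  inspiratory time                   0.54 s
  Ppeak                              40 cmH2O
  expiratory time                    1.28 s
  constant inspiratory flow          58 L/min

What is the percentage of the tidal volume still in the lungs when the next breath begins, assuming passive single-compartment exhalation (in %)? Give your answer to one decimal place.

Flow: 58 L/min ÷ 60 = 0.9667 L/s.
Vt = flow × Ti = 0.9667 L/s × 0.54 s × 1000 mL/L = 522.02 mL.
R = (PIP − Pplat)/V̇ = (40 − 13) / 0.9667 = 27.0/0.9667 = 27.93 cmH2O·s/L.
C = Vt/(Pplat − PEEP) = 522.02 / (13 − 2) = 522.02/11.0 = 47.456 mL/cmH2O.
τ = R × C = 27.93 × 0.04746 L/cmH2O = 1.326 s.
Fraction remaining at end-expiration = e^(−Te/τ) = e^(−1.28/1.326) = 0.3809 → 38.09%.

38.1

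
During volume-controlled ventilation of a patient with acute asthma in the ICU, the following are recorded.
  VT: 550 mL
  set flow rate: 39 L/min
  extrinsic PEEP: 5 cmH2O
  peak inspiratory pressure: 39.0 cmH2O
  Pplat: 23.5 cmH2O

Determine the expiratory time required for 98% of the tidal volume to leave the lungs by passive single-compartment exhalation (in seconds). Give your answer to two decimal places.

2.77

Flow: 39 L/min ÷ 60 = 0.65 L/s.
R = (PIP − Pplat)/V̇ = (39.0 − 23.5) / 0.65 = 15.5/0.65 = 23.846 cmH2O·s/L.
C = Vt/(Pplat − PEEP) = 550.0 / (23.5 − 5) = 550.0/18.5 = 29.73 mL/cmH2O.
τ = R × C = 23.846 × 0.02973 L/cmH2O = 0.7089 s.
t = −τ·ln(1 − 0.98) = −0.7089·ln(0.02) = 2.773 s.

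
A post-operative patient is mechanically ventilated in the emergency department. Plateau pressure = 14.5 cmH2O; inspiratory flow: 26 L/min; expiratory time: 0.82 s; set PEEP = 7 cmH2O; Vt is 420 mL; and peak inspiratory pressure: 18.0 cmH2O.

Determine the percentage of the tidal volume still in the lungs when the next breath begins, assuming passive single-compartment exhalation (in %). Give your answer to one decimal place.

Flow: 26 L/min ÷ 60 = 0.4333 L/s.
R = (PIP − Pplat)/V̇ = (18.0 − 14.5) / 0.4333 = 3.5/0.4333 = 8.078 cmH2O·s/L.
C = Vt/(Pplat − PEEP) = 420.0 / (14.5 − 7) = 420.0/7.5 = 56.0 mL/cmH2O.
τ = R × C = 8.078 × 0.056 L/cmH2O = 0.4524 s.
Fraction remaining at end-expiration = e^(−Te/τ) = e^(−0.82/0.4524) = 0.1632 → 16.32%.

16.3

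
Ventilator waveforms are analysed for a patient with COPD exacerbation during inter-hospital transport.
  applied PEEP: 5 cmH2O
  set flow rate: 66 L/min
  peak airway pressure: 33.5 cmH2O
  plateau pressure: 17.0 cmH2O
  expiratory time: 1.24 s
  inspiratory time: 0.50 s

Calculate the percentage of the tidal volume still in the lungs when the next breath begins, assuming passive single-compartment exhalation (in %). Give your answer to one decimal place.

Flow: 66 L/min ÷ 60 = 1.1 L/s.
Vt = flow × Ti = 1.1 L/s × 0.50 s × 1000 mL/L = 550.0 mL.
R = (PIP − Pplat)/V̇ = (33.5 − 17.0) / 1.1 = 16.5/1.1 = 15.0 cmH2O·s/L.
C = Vt/(Pplat − PEEP) = 550.0 / (17.0 − 5) = 550.0/12.0 = 45.833 mL/cmH2O.
τ = R × C = 15.0 × 0.04583 L/cmH2O = 0.6875 s.
Fraction remaining at end-expiration = e^(−Te/τ) = e^(−1.24/0.6875) = 0.1647 → 16.47%.

16.5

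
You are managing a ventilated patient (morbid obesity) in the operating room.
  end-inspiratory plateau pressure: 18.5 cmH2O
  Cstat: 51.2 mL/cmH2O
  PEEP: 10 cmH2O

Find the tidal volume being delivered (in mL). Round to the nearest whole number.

435

Vt = Cstat × (Pplat − PEEP) = 51.2 × (18.5 − 10) = 51.2 × 8.5 = 435.2 mL.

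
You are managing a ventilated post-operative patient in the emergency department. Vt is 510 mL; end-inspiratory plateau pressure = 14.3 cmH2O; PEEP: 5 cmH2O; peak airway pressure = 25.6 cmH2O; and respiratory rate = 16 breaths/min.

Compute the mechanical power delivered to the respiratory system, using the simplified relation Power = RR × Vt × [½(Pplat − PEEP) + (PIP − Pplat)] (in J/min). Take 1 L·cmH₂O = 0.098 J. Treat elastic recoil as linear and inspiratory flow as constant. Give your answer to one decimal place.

12.8

Per-breath work = Vt × [½(Pplat−PEEP) + (PIP−Pplat)] = 0.510 × [0.5×9.3 + 11.3] = 0.510 × 15.95 = 8.135 L·cmH2O.
Power = 16 × 8.135 = 130.16 L·cmH2O/min.
× 0.098 J/(L·cmH2O) → 12.756 J/min.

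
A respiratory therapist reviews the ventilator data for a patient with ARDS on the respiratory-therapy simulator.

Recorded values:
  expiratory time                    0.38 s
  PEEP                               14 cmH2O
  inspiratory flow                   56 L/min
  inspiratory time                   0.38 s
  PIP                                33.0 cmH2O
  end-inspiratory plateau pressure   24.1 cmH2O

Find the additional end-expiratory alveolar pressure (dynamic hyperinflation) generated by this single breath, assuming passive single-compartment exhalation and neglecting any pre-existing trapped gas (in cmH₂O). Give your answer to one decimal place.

3.2

Flow: 56 L/min ÷ 60 = 0.9333 L/s.
Vt = flow × Ti = 0.9333 L/s × 0.38 s × 1000 mL/L = 354.65 mL.
R = (PIP − Pplat)/V̇ = (33.0 − 24.1) / 0.9333 = 8.9/0.9333 = 9.536 cmH2O·s/L.
C = Vt/(Pplat − PEEP) = 354.65 / (24.1 − 14) = 354.65/10.1 = 35.114 mL/cmH2O.
τ = R × C = 9.536 × 0.03511 L/cmH2O = 0.3348 s.
Fraction remaining = e^(−Te/τ) = e^(−0.38/0.3348) = 0.3214; trapped volume = 354.65 × 0.3214 = 113.98 mL.
Additional alveolar pressure from trapping ≈ V_trapped / C = 113.98 / 35.114 = 3.246 cmH2O.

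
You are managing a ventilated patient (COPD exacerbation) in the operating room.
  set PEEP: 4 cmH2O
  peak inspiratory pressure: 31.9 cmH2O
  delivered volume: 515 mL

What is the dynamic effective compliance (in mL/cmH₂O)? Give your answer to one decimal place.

18.5

Dynamic compliance = Vt / (PIP − PEEP) = 515 / (31.9 − 4) = 515 / 27.9 = 18.459 mL/cmH2O.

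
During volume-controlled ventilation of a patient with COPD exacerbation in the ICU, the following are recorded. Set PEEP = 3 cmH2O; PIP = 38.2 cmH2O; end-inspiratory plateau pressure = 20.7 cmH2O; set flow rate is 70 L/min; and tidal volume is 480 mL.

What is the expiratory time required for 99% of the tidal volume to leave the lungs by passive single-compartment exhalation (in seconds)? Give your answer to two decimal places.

1.87

Flow: 70 L/min ÷ 60 = 1.1667 L/s.
R = (PIP − Pplat)/V̇ = (38.2 − 20.7) / 1.1667 = 17.5/1.1667 = 15.0 cmH2O·s/L.
C = Vt/(Pplat − PEEP) = 480.0 / (20.7 − 3) = 480.0/17.7 = 27.119 mL/cmH2O.
τ = R × C = 15.0 × 0.02712 L/cmH2O = 0.4068 s.
t = −τ·ln(1 − 0.99) = −0.4068·ln(0.01) = 1.873 s.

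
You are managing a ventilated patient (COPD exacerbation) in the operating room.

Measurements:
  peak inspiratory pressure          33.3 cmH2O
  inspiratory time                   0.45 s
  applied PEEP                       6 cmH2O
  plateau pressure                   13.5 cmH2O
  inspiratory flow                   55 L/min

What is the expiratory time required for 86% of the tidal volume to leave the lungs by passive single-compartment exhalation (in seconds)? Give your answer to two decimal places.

2.34

Flow: 55 L/min ÷ 60 = 0.9167 L/s.
Vt = flow × Ti = 0.9167 L/s × 0.45 s × 1000 mL/L = 412.52 mL.
R = (PIP − Pplat)/V̇ = (33.3 − 13.5) / 0.9167 = 19.8/0.9167 = 21.599 cmH2O·s/L.
C = Vt/(Pplat − PEEP) = 412.52 / (13.5 − 6) = 412.52/7.5 = 55.003 mL/cmH2O.
τ = R × C = 21.599 × 0.055 L/cmH2O = 1.188 s.
t = −τ·ln(1 − 0.86) = −1.188·ln(0.14) = 2.336 s.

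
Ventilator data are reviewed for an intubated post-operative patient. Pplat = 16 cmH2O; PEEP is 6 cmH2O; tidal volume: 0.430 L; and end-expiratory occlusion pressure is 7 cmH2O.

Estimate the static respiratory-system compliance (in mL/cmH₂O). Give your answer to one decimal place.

End-expiratory occlusion gives total PEEP = 7 cmH2O (intrinsic PEEP = 7 − 6 = 1). Use total PEEP for the elastic gradient.
Cstat = Vt / (Pplat − PEEPtotal) = 430 / (16 − 7) = 430 / 9.0 = 47.778 mL/cmH2O.

47.8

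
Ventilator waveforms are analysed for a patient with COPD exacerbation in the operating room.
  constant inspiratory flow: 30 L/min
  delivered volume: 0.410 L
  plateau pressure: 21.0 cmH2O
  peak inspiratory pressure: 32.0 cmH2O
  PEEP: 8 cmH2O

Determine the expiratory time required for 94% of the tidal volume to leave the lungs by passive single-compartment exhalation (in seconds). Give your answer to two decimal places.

1.95

Flow: 30 L/min ÷ 60 = 0.5 L/s.
R = (PIP − Pplat)/V̇ = (32.0 − 21.0) / 0.5 = 11.0/0.5 = 22.0 cmH2O·s/L.
C = Vt/(Pplat − PEEP) = 410.0 / (21.0 − 8) = 410.0/13.0 = 31.538 mL/cmH2O.
τ = R × C = 22.0 × 0.03154 L/cmH2O = 0.6939 s.
t = −τ·ln(1 − 0.94) = −0.6939·ln(0.06) = 1.952 s.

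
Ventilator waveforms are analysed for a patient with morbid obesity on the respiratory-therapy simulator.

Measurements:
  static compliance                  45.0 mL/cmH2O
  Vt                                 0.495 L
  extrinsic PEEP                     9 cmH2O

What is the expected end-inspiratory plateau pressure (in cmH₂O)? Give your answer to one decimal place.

Pplat = PEEP + Vt / Cstat = 9 + 495 / 45.0 = 9 + 11.0 = 20.0 cmH2O.

20.0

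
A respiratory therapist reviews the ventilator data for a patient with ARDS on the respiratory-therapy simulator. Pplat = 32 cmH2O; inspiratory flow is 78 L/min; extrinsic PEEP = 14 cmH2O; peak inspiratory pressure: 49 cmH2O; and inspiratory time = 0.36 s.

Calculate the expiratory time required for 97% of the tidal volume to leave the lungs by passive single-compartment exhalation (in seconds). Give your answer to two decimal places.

1.19

Flow: 78 L/min ÷ 60 = 1.3 L/s.
Vt = flow × Ti = 1.3 L/s × 0.36 s × 1000 mL/L = 468.0 mL.
R = (PIP − Pplat)/V̇ = (49 − 32) / 1.3 = 17.0/1.3 = 13.077 cmH2O·s/L.
C = Vt/(Pplat − PEEP) = 468.0 / (32 − 14) = 468.0/18.0 = 26.0 mL/cmH2O.
τ = R × C = 13.077 × 0.026 L/cmH2O = 0.34 s.
t = −τ·ln(1 − 0.97) = −0.34·ln(0.03) = 1.192 s.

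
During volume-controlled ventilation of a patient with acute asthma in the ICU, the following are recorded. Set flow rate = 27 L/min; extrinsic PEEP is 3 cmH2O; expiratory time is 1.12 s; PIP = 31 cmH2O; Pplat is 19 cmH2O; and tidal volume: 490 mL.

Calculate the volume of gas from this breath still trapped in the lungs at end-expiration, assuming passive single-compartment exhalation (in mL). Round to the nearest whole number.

124

Flow: 27 L/min ÷ 60 = 0.45 L/s.
R = (PIP − Pplat)/V̇ = (31 − 19) / 0.45 = 12.0/0.45 = 26.667 cmH2O·s/L.
C = Vt/(Pplat − PEEP) = 490.0 / (19 − 3) = 490.0/16.0 = 30.625 mL/cmH2O.
τ = R × C = 26.667 × 0.03063 L/cmH2O = 0.8168 s.
Fraction remaining = e^(−Te/τ) = e^(−1.12/0.8168) = 0.2538.
Trapped volume = 490.0 × 0.2538 = 124.36 mL.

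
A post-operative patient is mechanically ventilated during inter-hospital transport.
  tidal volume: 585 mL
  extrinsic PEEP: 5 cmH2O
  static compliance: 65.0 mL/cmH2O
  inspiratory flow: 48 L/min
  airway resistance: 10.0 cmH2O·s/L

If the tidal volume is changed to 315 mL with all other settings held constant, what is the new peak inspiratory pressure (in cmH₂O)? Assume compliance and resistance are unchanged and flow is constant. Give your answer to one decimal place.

17.8

Flow: 48 L/min ÷ 60 = 0.8 L/s.
PIP = Vt/C + R·V̇ + PEEP (constant-flow equation of motion).
Only the elastic term changes: ΔPIP = ΔVt / C = (315 − 585) / 65.0 = -4.154 cmH2O.
Original PIP = 585/65.0 + 10.0×0.8 + 5 = 22.0 cmH2O; new PIP = 22.0 + (-4.154) = 17.846 cmH2O.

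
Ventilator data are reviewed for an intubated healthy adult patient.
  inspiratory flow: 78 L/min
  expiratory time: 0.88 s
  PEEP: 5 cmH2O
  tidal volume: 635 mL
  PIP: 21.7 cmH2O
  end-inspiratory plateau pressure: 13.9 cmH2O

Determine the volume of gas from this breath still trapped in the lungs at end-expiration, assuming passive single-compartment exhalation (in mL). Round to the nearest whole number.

Flow: 78 L/min ÷ 60 = 1.3 L/s.
R = (PIP − Pplat)/V̇ = (21.7 − 13.9) / 1.3 = 7.8/1.3 = 6.0 cmH2O·s/L.
C = Vt/(Pplat − PEEP) = 635.0 / (13.9 − 5) = 635.0/8.9 = 71.348 mL/cmH2O.
τ = R × C = 6.0 × 0.07135 L/cmH2O = 0.4281 s.
Fraction remaining = e^(−Te/τ) = e^(−0.88/0.4281) = 0.128.
Trapped volume = 635.0 × 0.128 = 81.28 mL.

81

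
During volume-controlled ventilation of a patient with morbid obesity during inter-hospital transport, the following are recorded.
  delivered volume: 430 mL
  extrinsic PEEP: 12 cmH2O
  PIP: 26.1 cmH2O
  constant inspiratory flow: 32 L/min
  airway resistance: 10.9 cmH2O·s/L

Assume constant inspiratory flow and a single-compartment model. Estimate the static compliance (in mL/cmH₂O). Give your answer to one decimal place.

Flow: 32 L/min ÷ 60 = 0.5333 L/s.
Equation of motion (constant flow): PIP = Vt/C + R·V̇ + PEEP.
Vt/C = PIP − R·V̇ − PEEP = 26.1 − 10.9×0.5333 − 12 = 26.1 − 5.813 − 12 = 8.287 cmH2O.
C = Vt / 8.287 = 430 / 8.287 = 51.889 mL/cmH2O.

51.9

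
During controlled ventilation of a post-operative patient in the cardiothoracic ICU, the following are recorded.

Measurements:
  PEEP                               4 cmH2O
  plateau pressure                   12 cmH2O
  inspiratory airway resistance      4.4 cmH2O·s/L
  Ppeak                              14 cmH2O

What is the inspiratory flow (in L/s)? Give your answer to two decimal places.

flow = (PIP − Pplat) / Raw = 2.0 / 4.4 = 0.4545 L/s.

0.45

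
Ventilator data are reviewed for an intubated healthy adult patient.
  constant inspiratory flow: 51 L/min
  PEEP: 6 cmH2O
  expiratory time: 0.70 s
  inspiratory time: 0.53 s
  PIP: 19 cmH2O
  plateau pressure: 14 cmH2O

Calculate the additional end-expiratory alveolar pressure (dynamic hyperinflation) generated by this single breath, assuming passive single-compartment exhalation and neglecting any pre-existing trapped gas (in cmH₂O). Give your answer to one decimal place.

1.0

Flow: 51 L/min ÷ 60 = 0.85 L/s.
Vt = flow × Ti = 0.85 L/s × 0.53 s × 1000 mL/L = 450.5 mL.
R = (PIP − Pplat)/V̇ = (19 − 14) / 0.85 = 5.0/0.85 = 5.882 cmH2O·s/L.
C = Vt/(Pplat − PEEP) = 450.5 / (14 − 6) = 450.5/8.0 = 56.313 mL/cmH2O.
τ = R × C = 5.882 × 0.05631 L/cmH2O = 0.3312 s.
Fraction remaining = e^(−Te/τ) = e^(−0.70/0.3312) = 0.1208; trapped volume = 450.5 × 0.1208 = 54.42 mL.
Additional alveolar pressure from trapping ≈ V_trapped / C = 54.42 / 56.313 = 0.9664 cmH2O.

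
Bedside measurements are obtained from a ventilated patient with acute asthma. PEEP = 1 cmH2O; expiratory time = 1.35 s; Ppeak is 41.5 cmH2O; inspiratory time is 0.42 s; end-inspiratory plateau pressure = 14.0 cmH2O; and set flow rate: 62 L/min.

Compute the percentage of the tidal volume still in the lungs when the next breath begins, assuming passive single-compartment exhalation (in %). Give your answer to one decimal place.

21.9

Flow: 62 L/min ÷ 60 = 1.0333 L/s.
Vt = flow × Ti = 1.0333 L/s × 0.42 s × 1000 mL/L = 433.99 mL.
R = (PIP − Pplat)/V̇ = (41.5 − 14.0) / 1.0333 = 27.5/1.0333 = 26.614 cmH2O·s/L.
C = Vt/(Pplat − PEEP) = 433.99 / (14.0 − 1) = 433.99/13.0 = 33.384 mL/cmH2O.
τ = R × C = 26.614 × 0.03338 L/cmH2O = 0.8884 s.
Fraction remaining at end-expiration = e^(−Te/τ) = e^(−1.35/0.8884) = 0.2188 → 21.88%.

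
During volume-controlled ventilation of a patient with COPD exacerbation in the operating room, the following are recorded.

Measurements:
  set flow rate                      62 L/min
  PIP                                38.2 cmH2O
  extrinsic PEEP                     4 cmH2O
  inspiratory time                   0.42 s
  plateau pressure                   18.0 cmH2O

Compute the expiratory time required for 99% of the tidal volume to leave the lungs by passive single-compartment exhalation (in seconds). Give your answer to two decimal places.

2.79

Flow: 62 L/min ÷ 60 = 1.0333 L/s.
Vt = flow × Ti = 1.0333 L/s × 0.42 s × 1000 mL/L = 433.99 mL.
R = (PIP − Pplat)/V̇ = (38.2 − 18.0) / 1.0333 = 20.2/1.0333 = 19.549 cmH2O·s/L.
C = Vt/(Pplat − PEEP) = 433.99 / (18.0 − 4) = 433.99/14.0 = 30.999 mL/cmH2O.
τ = R × C = 19.549 × 0.031 L/cmH2O = 0.606 s.
t = −τ·ln(1 − 0.99) = −0.606·ln(0.01) = 2.791 s.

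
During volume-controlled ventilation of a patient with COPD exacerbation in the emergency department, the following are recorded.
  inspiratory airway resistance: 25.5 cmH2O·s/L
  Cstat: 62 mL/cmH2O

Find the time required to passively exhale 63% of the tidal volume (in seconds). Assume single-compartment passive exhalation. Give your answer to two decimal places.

τ = R × C = 25.5 × 62 mL/cmH2O = 25.5 × 0.062 L/cmH2O = 1.581 s.
Exhaled fraction f = 1 − e^(−t/τ) → t = −τ·ln(1 − f) = −1.581·ln(0.37) = 1.572 s.

1.57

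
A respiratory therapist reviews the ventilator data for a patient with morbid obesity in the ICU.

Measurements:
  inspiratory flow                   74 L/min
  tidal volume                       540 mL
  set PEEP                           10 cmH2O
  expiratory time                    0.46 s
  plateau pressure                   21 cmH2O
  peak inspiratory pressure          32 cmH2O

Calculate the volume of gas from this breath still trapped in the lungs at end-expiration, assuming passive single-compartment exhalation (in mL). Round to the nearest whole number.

Flow: 74 L/min ÷ 60 = 1.2333 L/s.
R = (PIP − Pplat)/V̇ = (32 − 21) / 1.2333 = 11.0/1.2333 = 8.919 cmH2O·s/L.
C = Vt/(Pplat − PEEP) = 540.0 / (21 − 10) = 540.0/11.0 = 49.091 mL/cmH2O.
τ = R × C = 8.919 × 0.04909 L/cmH2O = 0.4378 s.
Fraction remaining = e^(−Te/τ) = e^(−0.46/0.4378) = 0.3497.
Trapped volume = 540.0 × 0.3497 = 188.84 mL.

189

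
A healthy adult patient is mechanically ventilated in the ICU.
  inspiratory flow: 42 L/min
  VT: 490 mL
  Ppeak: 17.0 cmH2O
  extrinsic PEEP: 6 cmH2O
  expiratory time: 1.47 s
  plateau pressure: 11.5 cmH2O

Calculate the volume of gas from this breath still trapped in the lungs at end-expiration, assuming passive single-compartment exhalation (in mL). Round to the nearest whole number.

Flow: 42 L/min ÷ 60 = 0.7 L/s.
R = (PIP − Pplat)/V̇ = (17.0 − 11.5) / 0.7 = 5.5/0.7 = 7.857 cmH2O·s/L.
C = Vt/(Pplat − PEEP) = 490.0 / (11.5 − 6) = 490.0/5.5 = 89.091 mL/cmH2O.
τ = R × C = 7.857 × 0.08909 L/cmH2O = 0.7 s.
Fraction remaining = e^(−Te/τ) = e^(−1.47/0.7) = 0.1225.
Trapped volume = 490.0 × 0.1225 = 60.025 mL.

60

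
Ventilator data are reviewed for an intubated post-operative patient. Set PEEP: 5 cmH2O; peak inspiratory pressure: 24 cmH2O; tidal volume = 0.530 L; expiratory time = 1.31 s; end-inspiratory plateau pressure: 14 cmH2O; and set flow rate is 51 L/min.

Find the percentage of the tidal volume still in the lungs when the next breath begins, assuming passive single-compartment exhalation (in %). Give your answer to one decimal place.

Flow: 51 L/min ÷ 60 = 0.85 L/s.
R = (PIP − Pplat)/V̇ = (24 − 14) / 0.85 = 10.0/0.85 = 11.765 cmH2O·s/L.
C = Vt/(Pplat − PEEP) = 530.0 / (14 − 5) = 530.0/9.0 = 58.889 mL/cmH2O.
τ = R × C = 11.765 × 0.05889 L/cmH2O = 0.6928 s.
Fraction remaining at end-expiration = e^(−Te/τ) = e^(−1.31/0.6928) = 0.1509 → 15.09%.

15.1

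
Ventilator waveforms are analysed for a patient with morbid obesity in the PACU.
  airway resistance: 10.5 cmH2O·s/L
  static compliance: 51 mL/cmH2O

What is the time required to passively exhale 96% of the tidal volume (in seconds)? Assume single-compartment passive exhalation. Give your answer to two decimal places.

1.72

τ = R × C = 10.5 × 51 mL/cmH2O = 10.5 × 0.051 L/cmH2O = 0.5355 s.
Exhaled fraction f = 1 − e^(−t/τ) → t = −τ·ln(1 − f) = −0.5355·ln(0.04) = 1.724 s.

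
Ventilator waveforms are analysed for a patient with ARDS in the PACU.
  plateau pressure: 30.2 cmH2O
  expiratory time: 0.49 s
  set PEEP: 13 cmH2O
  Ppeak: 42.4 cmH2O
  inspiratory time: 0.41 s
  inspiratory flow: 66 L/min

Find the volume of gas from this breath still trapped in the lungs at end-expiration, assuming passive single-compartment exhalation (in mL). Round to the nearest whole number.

Flow: 66 L/min ÷ 60 = 1.1 L/s.
Vt = flow × Ti = 1.1 L/s × 0.41 s × 1000 mL/L = 451.0 mL.
R = (PIP − Pplat)/V̇ = (42.4 − 30.2) / 1.1 = 12.2/1.1 = 11.091 cmH2O·s/L.
C = Vt/(Pplat − PEEP) = 451.0 / (30.2 − 13) = 451.0/17.2 = 26.221 mL/cmH2O.
τ = R × C = 11.091 × 0.02622 L/cmH2O = 0.2908 s.
Fraction remaining = e^(−Te/τ) = e^(−0.49/0.2908) = 0.1854.
Trapped volume = 451.0 × 0.1854 = 83.615 mL.

84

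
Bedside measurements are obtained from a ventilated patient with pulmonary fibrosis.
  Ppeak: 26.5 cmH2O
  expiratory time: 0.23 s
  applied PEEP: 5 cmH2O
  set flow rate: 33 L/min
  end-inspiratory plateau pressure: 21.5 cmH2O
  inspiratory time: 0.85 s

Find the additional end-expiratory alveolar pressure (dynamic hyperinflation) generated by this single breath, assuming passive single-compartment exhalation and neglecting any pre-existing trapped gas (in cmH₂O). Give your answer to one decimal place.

6.8

Flow: 33 L/min ÷ 60 = 0.55 L/s.
Vt = flow × Ti = 0.55 L/s × 0.85 s × 1000 mL/L = 467.5 mL.
R = (PIP − Pplat)/V̇ = (26.5 − 21.5) / 0.55 = 5.0/0.55 = 9.091 cmH2O·s/L.
C = Vt/(Pplat − PEEP) = 467.5 / (21.5 − 5) = 467.5/16.5 = 28.333 mL/cmH2O.
τ = R × C = 9.091 × 0.02833 L/cmH2O = 0.2575 s.
Fraction remaining = e^(−Te/τ) = e^(−0.23/0.2575) = 0.4093; trapped volume = 467.5 × 0.4093 = 191.35 mL.
Additional alveolar pressure from trapping ≈ V_trapped / C = 191.35 / 28.333 = 6.754 cmH2O.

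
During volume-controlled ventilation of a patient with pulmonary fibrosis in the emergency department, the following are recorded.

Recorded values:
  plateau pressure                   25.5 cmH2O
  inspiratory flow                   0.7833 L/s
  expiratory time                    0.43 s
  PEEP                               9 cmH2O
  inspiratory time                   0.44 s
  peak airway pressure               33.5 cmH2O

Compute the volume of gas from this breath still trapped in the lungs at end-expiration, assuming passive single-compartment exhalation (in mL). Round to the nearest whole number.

Vt = flow × Ti = 0.7833 L/s × 0.44 s × 1000 mL/L = 344.65 mL.
R = (PIP − Pplat)/V̇ = (33.5 − 25.5) / 0.7833 = 8.0/0.7833 = 10.213 cmH2O·s/L.
C = Vt/(Pplat − PEEP) = 344.65 / (25.5 − 9) = 344.65/16.5 = 20.888 mL/cmH2O.
τ = R × C = 10.213 × 0.02089 L/cmH2O = 0.2133 s.
Fraction remaining = e^(−Te/τ) = e^(−0.43/0.2133) = 0.1332.
Trapped volume = 344.65 × 0.1332 = 45.907 mL.

46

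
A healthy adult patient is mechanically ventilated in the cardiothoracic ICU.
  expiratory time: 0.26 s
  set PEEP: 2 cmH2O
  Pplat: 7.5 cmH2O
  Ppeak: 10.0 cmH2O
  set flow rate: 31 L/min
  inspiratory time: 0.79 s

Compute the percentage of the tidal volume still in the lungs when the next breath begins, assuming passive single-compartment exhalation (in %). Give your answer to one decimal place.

Flow: 31 L/min ÷ 60 = 0.5167 L/s.
Vt = flow × Ti = 0.5167 L/s × 0.79 s × 1000 mL/L = 408.19 mL.
R = (PIP − Pplat)/V̇ = (10.0 − 7.5) / 0.5167 = 2.5/0.5167 = 4.838 cmH2O·s/L.
C = Vt/(Pplat − PEEP) = 408.19 / (7.5 − 2) = 408.19/5.5 = 74.216 mL/cmH2O.
τ = R × C = 4.838 × 0.07422 L/cmH2O = 0.3591 s.
Fraction remaining at end-expiration = e^(−Te/τ) = e^(−0.26/0.3591) = 0.4848 → 48.48%.

48.5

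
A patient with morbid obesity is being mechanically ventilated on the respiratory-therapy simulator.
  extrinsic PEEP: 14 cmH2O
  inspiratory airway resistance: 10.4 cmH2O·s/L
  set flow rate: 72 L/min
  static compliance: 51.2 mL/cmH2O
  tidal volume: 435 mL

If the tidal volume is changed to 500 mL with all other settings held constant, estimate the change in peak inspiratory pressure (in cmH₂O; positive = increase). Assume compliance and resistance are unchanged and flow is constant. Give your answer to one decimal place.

PIP = Vt/C + R·V̇ + PEEP (constant-flow equation of motion).
Only the elastic term changes: ΔPIP = ΔVt / C = (500 − 435) / 51.2 = 1.27 cmH2O.

1.3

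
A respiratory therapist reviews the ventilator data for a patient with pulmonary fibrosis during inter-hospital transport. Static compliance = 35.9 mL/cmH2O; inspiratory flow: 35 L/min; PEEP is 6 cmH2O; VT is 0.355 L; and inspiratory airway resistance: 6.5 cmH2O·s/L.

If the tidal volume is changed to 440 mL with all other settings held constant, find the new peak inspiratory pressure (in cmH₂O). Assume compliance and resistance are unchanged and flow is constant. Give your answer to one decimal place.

22.0

Flow: 35 L/min ÷ 60 = 0.5833 L/s.
PIP = Vt/C + R·V̇ + PEEP (constant-flow equation of motion).
Only the elastic term changes: ΔPIP = ΔVt / C = (440 − 355) / 35.9 = 2.368 cmH2O.
Original PIP = 355/35.9 + 6.5×0.5833 + 6 = 19.68 cmH2O; new PIP = 19.68 + (2.368) = 22.048 cmH2O.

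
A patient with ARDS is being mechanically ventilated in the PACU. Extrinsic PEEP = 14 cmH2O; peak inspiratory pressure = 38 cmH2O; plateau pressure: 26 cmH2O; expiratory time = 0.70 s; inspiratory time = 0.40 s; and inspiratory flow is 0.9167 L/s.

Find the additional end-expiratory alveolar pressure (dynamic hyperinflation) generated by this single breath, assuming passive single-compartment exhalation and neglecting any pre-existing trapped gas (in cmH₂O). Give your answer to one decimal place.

Vt = flow × Ti = 0.9167 L/s × 0.40 s × 1000 mL/L = 366.68 mL.
R = (PIP − Pplat)/V̇ = (38 − 26) / 0.9167 = 12.0/0.9167 = 13.09 cmH2O·s/L.
C = Vt/(Pplat − PEEP) = 366.68 / (26 − 14) = 366.68/12.0 = 30.557 mL/cmH2O.
τ = R × C = 13.09 × 0.03056 L/cmH2O = 0.4 s.
Fraction remaining = e^(−Te/τ) = e^(−0.70/0.4) = 0.1738; trapped volume = 366.68 × 0.1738 = 63.729 mL.
Additional alveolar pressure from trapping ≈ V_trapped / C = 63.729 / 30.557 = 2.086 cmH2O.

2.1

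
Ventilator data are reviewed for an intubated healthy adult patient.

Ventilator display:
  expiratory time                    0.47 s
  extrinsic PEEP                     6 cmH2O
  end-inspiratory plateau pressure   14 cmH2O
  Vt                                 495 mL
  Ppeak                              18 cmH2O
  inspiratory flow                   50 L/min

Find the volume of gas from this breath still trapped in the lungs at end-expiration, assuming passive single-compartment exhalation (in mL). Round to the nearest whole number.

Flow: 50 L/min ÷ 60 = 0.8333 L/s.
R = (PIP − Pplat)/V̇ = (18 − 14) / 0.8333 = 4.0/0.8333 = 4.8 cmH2O·s/L.
C = Vt/(Pplat − PEEP) = 495.0 / (14 − 6) = 495.0/8.0 = 61.875 mL/cmH2O.
τ = R × C = 4.8 × 0.06188 L/cmH2O = 0.297 s.
Fraction remaining = e^(−Te/τ) = e^(−0.47/0.297) = 0.2055.
Trapped volume = 495.0 × 0.2055 = 101.72 mL.

102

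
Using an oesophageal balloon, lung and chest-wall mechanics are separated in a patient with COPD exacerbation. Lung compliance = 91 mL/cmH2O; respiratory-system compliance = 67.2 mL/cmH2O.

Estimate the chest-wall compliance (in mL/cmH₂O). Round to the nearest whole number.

257

1/Ccw = 1/Crs − 1/CL.
1/Ccw = 1/67.2 − 1/91 = 0.003892.
Ccw = 256.94 mL/cmH2O.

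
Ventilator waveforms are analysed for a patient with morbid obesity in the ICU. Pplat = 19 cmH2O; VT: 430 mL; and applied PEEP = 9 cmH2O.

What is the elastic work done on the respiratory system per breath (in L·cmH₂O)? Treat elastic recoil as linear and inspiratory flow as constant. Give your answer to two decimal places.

2.15

Elastic work ≈ ½ × (Pplat − PEEP) × Vt = 0.5 × (19 − 9) × 0.430 L = 0.5 × 10.0 × 0.430 = 2.15 L·cmH2O.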